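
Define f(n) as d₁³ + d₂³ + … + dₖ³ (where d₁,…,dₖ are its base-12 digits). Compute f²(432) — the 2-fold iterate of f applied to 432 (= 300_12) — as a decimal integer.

35

432 = (3,0,0)_12 → 3³ + 0³ + 0³ = 27 + 0 + 0 = 27
27 = (2,3)_12 → 2³ + 3³ = 8 + 27 = 35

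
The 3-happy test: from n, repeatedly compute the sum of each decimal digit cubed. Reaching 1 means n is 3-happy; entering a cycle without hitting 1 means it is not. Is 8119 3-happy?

8119 → 8³ + 1³ + 1³ + 9³ = 512 + 1 + 1 + 729 = 1243
1243 → 1³ + 2³ + 4³ + 3³ = 1 + 8 + 64 + 27 = 100
100 → 1³ + 0³ + 0³ = 1 + 0 + 0 = 1  — reached 1.

3-happy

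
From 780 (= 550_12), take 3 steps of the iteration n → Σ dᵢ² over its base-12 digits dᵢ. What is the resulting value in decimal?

65

780 = (5,5,0)_12 → 5² + 5² + 0² = 50
50 = (4,2)_12 → 4² + 2² = 20
20 = (1,8)_12 → 1² + 8² = 65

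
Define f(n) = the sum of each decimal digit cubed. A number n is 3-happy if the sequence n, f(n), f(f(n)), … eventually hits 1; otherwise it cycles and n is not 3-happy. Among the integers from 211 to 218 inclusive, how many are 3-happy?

1

211: 211 → 10 → 1  — 3-happy
212: 212 → 17 → 344 → 155 → 251 → 134 → 92 → 737 → 713 → 371 → 371  — not 3-happy
213: 213 → 36 → 243 → 99 → 1458 → 702 → 351 → 153 → 153  — not 3-happy
214: 214 → 73 → 370 → 370  — not 3-happy
215: 215 → 134 → 92 → 737 → 713 → 371 → 371  — not 3-happy
216: 216 → 225 → 141 → 66 → 432 → 99 → 1458 → 702 → 351 → 153 → 153  — not 3-happy
217: 217 → 352 → 160 → 217  — not 3-happy
218: 218 → 521 → 134 → 92 → 737 → 713 → 371 → 371  — not 3-happy
3-happy: 211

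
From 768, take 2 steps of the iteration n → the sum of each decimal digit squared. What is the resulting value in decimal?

768 → 7² + 6² + 8² = 49 + 36 + 64 = 149
149 → 1² + 4² + 9² = 1 + 16 + 81 = 98

98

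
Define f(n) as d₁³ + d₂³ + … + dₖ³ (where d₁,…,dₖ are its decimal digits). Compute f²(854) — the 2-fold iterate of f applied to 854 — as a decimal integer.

854 → 8³ + 5³ + 4³ = 701
701 → 7³ + 0³ + 1³ = 344

344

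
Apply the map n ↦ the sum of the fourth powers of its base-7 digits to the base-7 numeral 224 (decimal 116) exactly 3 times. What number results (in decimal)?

1138

116 = (2,2,4)_7 → 288
288 = (5,6,1)_7 → 1922
1922 = (5,4,1,4)_7 → 1138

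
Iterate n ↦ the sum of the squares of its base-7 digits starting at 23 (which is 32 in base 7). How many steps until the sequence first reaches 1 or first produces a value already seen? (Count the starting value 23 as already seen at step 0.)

23 = (3,2)_7 → 3² + 2² = 13
13 = (1,6)_7 → 1² + 6² = 37
37 = (5,2)_7 → 5² + 2² = 29
29 = (4,1)_7 → 4² + 1² = 17
17 = (2,3)_7 → 2² + 3² = 13  — 13 repeats.
That took 5 steps.

5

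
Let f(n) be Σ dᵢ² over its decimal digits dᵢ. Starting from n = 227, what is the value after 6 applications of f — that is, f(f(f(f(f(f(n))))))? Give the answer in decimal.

58

227 → 2² + 2² + 7² = 4 + 4 + 49 = 57
57 → 5² + 7² = 25 + 49 = 74
74 → 7² + 4² = 49 + 16 = 65
65 → 6² + 5² = 36 + 25 = 61
61 → 6² + 1² = 36 + 1 = 37
37 → 3² + 7² = 9 + 49 = 58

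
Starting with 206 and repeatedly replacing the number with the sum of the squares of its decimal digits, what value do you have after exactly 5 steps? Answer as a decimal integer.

89

206 → 2² + 0² + 6² = 40
40 → 4² + 0² = 16
16 → 1² + 6² = 37
37 → 3² + 7² = 58
58 → 5² + 8² = 89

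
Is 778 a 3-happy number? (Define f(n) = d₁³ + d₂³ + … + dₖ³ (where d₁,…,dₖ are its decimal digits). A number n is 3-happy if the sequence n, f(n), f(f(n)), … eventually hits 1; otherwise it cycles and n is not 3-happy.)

778 → 7³ + 7³ + 8³ = 1198
1198 → 1³ + 1³ + 9³ + 8³ = 1243
1243 → 1³ + 2³ + 4³ + 3³ = 100
100 → 1³ + 0³ + 0³ = 1  — reached 1.

3-happy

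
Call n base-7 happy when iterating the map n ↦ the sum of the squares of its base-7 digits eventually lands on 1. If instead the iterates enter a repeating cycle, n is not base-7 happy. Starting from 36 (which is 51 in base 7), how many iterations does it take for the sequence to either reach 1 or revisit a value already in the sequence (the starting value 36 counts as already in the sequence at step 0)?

5

36 = (5,1)_7 → 5² + 1² = 25 + 1 = 26
26 = (3,5)_7 → 3² + 5² = 9 + 25 = 34
34 = (4,6)_7 → 4² + 6² = 16 + 36 = 52
52 = (1,0,3)_7 → 1² + 0² + 3² = 1 + 0 + 9 = 10
10 = (1,3)_7 → 1² + 3² = 1 + 9 = 10  — 10 repeats.
That took 5 steps.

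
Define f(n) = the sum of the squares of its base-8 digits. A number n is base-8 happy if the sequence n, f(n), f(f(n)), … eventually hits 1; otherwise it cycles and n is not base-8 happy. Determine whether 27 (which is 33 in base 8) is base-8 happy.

base-8 happy

27 = (3,3)_8 → 3² + 3² = 18
18 = (2,2)_8 → 2² + 2² = 8
8 = (1,0)_8 → 1² + 0² = 1  — reached 1.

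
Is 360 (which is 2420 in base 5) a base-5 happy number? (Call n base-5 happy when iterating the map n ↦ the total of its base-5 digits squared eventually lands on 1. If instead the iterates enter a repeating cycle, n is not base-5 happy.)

360 = (2,4,2,0)_5 → 2² + 4² + 2² + 0² = 4 + 16 + 4 + 0 = 24
24 = (4,4)_5 → 4² + 4² = 16 + 16 = 32
32 = (1,1,2)_5 → 1² + 1² + 2² = 1 + 1 + 4 = 6
6 = (1,1)_5 → 1² + 1² = 1 + 1 = 2
2 = (2)_5 → 2² = 4
4 = (4)_5 → 4² = 16
16 = (3,1)_5 → 3² + 1² = 9 + 1 = 10
10 = (2,0)_5 → 2² + 0² = 4 + 0 = 4  — 4 already seen; the sequence cycles without reaching 1.

not base-5 happy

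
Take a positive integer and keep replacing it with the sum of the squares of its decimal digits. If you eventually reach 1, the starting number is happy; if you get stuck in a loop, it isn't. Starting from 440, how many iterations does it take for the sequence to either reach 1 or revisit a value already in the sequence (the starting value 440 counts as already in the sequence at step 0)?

440 → 4² + 4² + 0² = 32
32 → 3² + 2² = 13
13 → 1² + 3² = 10
10 → 1² + 0² = 1  — reached 1.
That took 4 steps.

4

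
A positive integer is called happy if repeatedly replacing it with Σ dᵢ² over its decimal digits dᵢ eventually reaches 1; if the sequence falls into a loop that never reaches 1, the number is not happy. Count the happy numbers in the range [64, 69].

64: 64 → 52 → 29 → 85 → 89 → 145 → 42 → 20 → 4 → 16 → 37 → 58 → 89  — not happy
65: 65 → 61 → 37 → 58 → 89 → 145 → 42 → 20 → 4 → 16 → 37  — not happy
66: 66 → 72 → 53 → 34 → 25 → 29 → 85 → 89 → 145 → 42 → 20 → 4 → 16 → 37 → 58 → 89  — not happy
67: 67 → 85 → 89 → 145 → 42 → 20 → 4 → 16 → 37 → 58 → 89  — not happy
68: 68 → 100 → 1  — happy
69: 69 → 117 → 51 → 26 → 40 → 16 → 37 → 58 → 89 → 145 → 42 → 20 → 4 → 16  — not happy
happy: 68

1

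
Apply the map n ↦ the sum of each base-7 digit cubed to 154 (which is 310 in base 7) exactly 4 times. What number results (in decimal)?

28

154 = (3,1,0)_7 → 3³ + 1³ + 0³ = 28
28 = (4,0)_7 → 4³ + 0³ = 64
64 = (1,2,1)_7 → 1³ + 2³ + 1³ = 10
10 = (1,3)_7 → 1³ + 3³ = 28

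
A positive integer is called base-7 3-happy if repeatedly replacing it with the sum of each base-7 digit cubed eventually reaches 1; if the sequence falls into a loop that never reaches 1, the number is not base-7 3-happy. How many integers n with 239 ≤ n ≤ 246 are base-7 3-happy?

239: 239 → 281 → 251 → 341 → 557 → 137 → 197 → 65 → 17 → 35 → 125 → 251  — not base-7 3-happy
240: 240 → 288 → 342 → 648 → 282 → 258 → 342  — not base-7 3-happy
241: 241 → 307 → 433 → 343 → 1  — base-7 3-happy
242: 242 → 344 → 2 → 8 → 2  — not base-7 3-happy
243: 243 → 405 → 219 → 99 → 9 → 9  — not base-7 3-happy
244: 244 → 496 → 244  — not base-7 3-happy
245: 245 → 125 → 251 → 341 → 557 → 137 → 197 → 65 → 17 → 35 → 125  — not base-7 3-happy
246: 246 → 126 → 72 → 36 → 126  — not base-7 3-happy
base-7 3-happy: 241

1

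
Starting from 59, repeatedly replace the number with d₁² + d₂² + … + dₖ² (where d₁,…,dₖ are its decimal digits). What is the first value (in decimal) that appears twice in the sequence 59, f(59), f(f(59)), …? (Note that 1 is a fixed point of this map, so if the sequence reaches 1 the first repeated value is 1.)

59 → 5² + 9² = 25 + 81 = 106
106 → 1² + 0² + 6² = 1 + 0 + 36 = 37
37 → 3² + 7² = 9 + 49 = 58
58 → 5² + 8² = 25 + 64 = 89
89 → 8² + 9² = 64 + 81 = 145
145 → 1² + 4² + 5² = 1 + 16 + 25 = 42
42 → 4² + 2² = 16 + 4 = 20
20 → 2² + 0² = 4 + 0 = 4
4 → 4² = 16
16 → 1² + 6² = 1 + 36 = 37  — 37 already appeared earlier.

37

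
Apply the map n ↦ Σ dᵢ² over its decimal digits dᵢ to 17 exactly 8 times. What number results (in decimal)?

20

17 → 1² + 7² = 1 + 49 = 50
50 → 5² + 0² = 25 + 0 = 25
25 → 2² + 5² = 4 + 25 = 29
29 → 2² + 9² = 4 + 81 = 85
85 → 8² + 5² = 64 + 25 = 89
89 → 8² + 9² = 64 + 81 = 145
145 → 1² + 4² + 5² = 1 + 16 + 25 = 42
42 → 4² + 2² = 16 + 4 = 20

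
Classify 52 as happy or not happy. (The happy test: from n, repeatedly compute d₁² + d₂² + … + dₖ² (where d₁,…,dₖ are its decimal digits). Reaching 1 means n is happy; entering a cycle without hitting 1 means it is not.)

not happy

52 → 5² + 2² = 25 + 4 = 29
29 → 2² + 9² = 4 + 81 = 85
85 → 8² + 5² = 64 + 25 = 89
89 → 8² + 9² = 64 + 81 = 145
145 → 1² + 4² + 5² = 1 + 16 + 25 = 42
42 → 4² + 2² = 16 + 4 = 20
20 → 2² + 0² = 4 + 0 = 4
4 → 4² = 16
16 → 1² + 6² = 1 + 36 = 37
37 → 3² + 7² = 9 + 49 = 58
58 → 5² + 8² = 25 + 64 = 89  — 89 already seen; the sequence cycles without reaching 1.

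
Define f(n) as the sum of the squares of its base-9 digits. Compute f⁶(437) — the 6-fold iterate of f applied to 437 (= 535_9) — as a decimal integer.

437 = (5,3,5)_9 → 5² + 3² + 5² = 25 + 9 + 25 = 59
59 = (6,5)_9 → 6² + 5² = 36 + 25 = 61
61 = (6,7)_9 → 6² + 7² = 36 + 49 = 85
85 = (1,0,4)_9 → 1² + 0² + 4² = 1 + 0 + 16 = 17
17 = (1,8)_9 → 1² + 8² = 1 + 64 = 65
65 = (7,2)_9 → 7² + 2² = 49 + 4 = 53

53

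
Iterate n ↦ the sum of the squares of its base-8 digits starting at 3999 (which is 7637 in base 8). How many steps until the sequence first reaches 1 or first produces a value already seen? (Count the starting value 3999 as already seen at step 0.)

3999 = (7,6,3,7)_8 → 7² + 6² + 3² + 7² = 143
143 = (2,1,7)_8 → 2² + 1² + 7² = 54
54 = (6,6)_8 → 6² + 6² = 72
72 = (1,1,0)_8 → 1² + 1² + 0² = 2
2 = (2)_8 → 2² = 4
4 = (4)_8 → 4² = 16
16 = (2,0)_8 → 2² + 0² = 4  — 4 repeats.
That took 7 steps.

7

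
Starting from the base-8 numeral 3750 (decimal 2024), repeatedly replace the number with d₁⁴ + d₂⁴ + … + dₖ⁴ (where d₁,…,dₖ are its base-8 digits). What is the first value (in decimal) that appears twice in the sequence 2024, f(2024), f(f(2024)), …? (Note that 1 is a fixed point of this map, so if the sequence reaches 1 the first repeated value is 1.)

2024 = (3,7,5,0)_8 → 3⁴ + 7⁴ + 5⁴ + 0⁴ = 81 + 2401 + 625 + 0 = 3107
3107 = (6,0,4,3)_8 → 6⁴ + 0⁴ + 4⁴ + 3⁴ = 1296 + 0 + 256 + 81 = 1633
1633 = (3,1,4,1)_8 → 3⁴ + 1⁴ + 4⁴ + 1⁴ = 81 + 1 + 256 + 1 = 339
339 = (5,2,3)_8 → 5⁴ + 2⁴ + 3⁴ = 625 + 16 + 81 = 722
722 = (1,3,2,2)_8 → 1⁴ + 3⁴ + 2⁴ + 2⁴ = 1 + 81 + 16 + 16 = 114
114 = (1,6,2)_8 → 1⁴ + 6⁴ + 2⁴ = 1 + 1296 + 16 = 1313
1313 = (2,4,4,1)_8 → 2⁴ + 4⁴ + 4⁴ + 1⁴ = 16 + 256 + 256 + 1 = 529
529 = (1,0,2,1)_8 → 1⁴ + 0⁴ + 2⁴ + 1⁴ = 1 + 0 + 16 + 1 = 18
18 = (2,2)_8 → 2⁴ + 2⁴ = 16 + 16 = 32
32 = (4,0)_8 → 4⁴ + 0⁴ = 256 + 0 = 256
256 = (4,0,0)_8 → 4⁴ + 0⁴ + 0⁴ = 256 + 0 + 0 = 256  — 256 already appeared earlier.

256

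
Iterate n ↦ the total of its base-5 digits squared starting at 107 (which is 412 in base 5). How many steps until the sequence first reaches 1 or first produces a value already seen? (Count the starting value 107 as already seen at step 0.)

107 = (4,1,2)_5 → 4² + 1² + 2² = 21
21 = (4,1)_5 → 4² + 1² = 17
17 = (3,2)_5 → 3² + 2² = 13
13 = (2,3)_5 → 2² + 3² = 13  — 13 repeats.
That took 4 steps.

4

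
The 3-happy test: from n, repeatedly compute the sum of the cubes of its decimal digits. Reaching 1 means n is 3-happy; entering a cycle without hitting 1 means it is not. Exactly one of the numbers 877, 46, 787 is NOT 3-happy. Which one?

46

877: 877 → 1198 → 1243 → 100 → 1  — reaches 1 (3-happy)
46: 46 → 280 → 520 → 133 → 55 → 250 → 133  — repeats 133 (not 3-happy)
787: 787 → 1198 → 1243 → 100 → 1  — reaches 1 (3-happy)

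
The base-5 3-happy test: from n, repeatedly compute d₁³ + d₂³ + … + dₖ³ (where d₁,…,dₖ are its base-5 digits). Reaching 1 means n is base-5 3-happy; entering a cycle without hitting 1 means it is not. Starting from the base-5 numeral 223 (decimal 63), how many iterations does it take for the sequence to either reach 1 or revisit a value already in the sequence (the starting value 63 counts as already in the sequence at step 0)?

63 = (2,2,3)_5 → 2³ + 2³ + 3³ = 43
43 = (1,3,3)_5 → 1³ + 3³ + 3³ = 55
55 = (2,1,0)_5 → 2³ + 1³ + 0³ = 9
9 = (1,4)_5 → 1³ + 4³ = 65
65 = (2,3,0)_5 → 2³ + 3³ + 0³ = 35
35 = (1,2,0)_5 → 1³ + 2³ + 0³ = 9  — 9 repeats.
That took 6 steps.

6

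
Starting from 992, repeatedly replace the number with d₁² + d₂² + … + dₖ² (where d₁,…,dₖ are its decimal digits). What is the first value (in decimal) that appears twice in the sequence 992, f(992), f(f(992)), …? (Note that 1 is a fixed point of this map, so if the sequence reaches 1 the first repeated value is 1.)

58

992 → 9² + 9² + 2² = 81 + 81 + 4 = 166
166 → 1² + 6² + 6² = 1 + 36 + 36 = 73
73 → 7² + 3² = 49 + 9 = 58
58 → 5² + 8² = 25 + 64 = 89
89 → 8² + 9² = 64 + 81 = 145
145 → 1² + 4² + 5² = 1 + 16 + 25 = 42
42 → 4² + 2² = 16 + 4 = 20
20 → 2² + 0² = 4 + 0 = 4
4 → 4² = 16
16 → 1² + 6² = 1 + 36 = 37
37 → 3² + 7² = 9 + 49 = 58  — 58 already appeared earlier.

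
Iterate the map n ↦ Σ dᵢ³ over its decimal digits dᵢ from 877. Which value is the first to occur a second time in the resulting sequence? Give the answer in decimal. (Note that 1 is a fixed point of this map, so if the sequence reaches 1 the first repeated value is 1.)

1

877 → 8³ + 7³ + 7³ = 512 + 343 + 343 = 1198
1198 → 1³ + 1³ + 9³ + 8³ = 1 + 1 + 729 + 512 = 1243
1243 → 1³ + 2³ + 4³ + 3³ = 1 + 8 + 64 + 27 = 100
100 → 1³ + 0³ + 0³ = 1 + 0 + 0 = 1  — reached the fixed point 1.
1 → 1, so 1 is the first repeated value.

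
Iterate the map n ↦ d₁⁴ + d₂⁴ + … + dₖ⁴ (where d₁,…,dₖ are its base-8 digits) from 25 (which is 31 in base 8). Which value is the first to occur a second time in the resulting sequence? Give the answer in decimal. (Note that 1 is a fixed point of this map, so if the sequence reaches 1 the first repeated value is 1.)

257

25 = (3,1)_8 → 82
82 = (1,2,2)_8 → 33
33 = (4,1)_8 → 257
257 = (4,0,1)_8 → 257  — 257 already appeared earlier.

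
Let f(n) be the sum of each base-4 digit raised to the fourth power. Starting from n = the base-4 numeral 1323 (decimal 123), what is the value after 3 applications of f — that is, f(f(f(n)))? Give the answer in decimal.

113

123 = (1,3,2,3)_4 → 1⁴ + 3⁴ + 2⁴ + 3⁴ = 1 + 81 + 16 + 81 = 179
179 = (2,3,0,3)_4 → 2⁴ + 3⁴ + 0⁴ + 3⁴ = 16 + 81 + 0 + 81 = 178
178 = (2,3,0,2)_4 → 2⁴ + 3⁴ + 0⁴ + 2⁴ = 16 + 81 + 0 + 16 = 113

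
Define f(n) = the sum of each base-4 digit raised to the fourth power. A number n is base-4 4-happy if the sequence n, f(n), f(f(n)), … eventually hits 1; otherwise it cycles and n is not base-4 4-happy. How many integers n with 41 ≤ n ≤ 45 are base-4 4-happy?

3

41: 41 → 33 → 17 → 2 → 16 → 1  (reaches 1)
42: 42 → 48 → 81 → 3 → 81  (repeats 81)
43: 43 → 113 → 83 → 83  (repeats 83)
44: 44 → 97 → 18 → 17 → 2 → 16 → 1  (reaches 1)
45: 45 → 98 → 33 → 17 → 2 → 16 → 1  (reaches 1)
base-4 4-happy: 41, 44, 45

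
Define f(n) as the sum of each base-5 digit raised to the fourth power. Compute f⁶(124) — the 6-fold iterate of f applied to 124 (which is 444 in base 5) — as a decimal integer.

124 = (4,4,4)_5 → 4⁴ + 4⁴ + 4⁴ = 768
768 = (1,1,0,3,3)_5 → 1⁴ + 1⁴ + 0⁴ + 3⁴ + 3⁴ = 164
164 = (1,1,2,4)_5 → 1⁴ + 1⁴ + 2⁴ + 4⁴ = 274
274 = (2,0,4,4)_5 → 2⁴ + 0⁴ + 4⁴ + 4⁴ = 528
528 = (4,1,0,3)_5 → 4⁴ + 1⁴ + 0⁴ + 3⁴ = 338
338 = (2,3,2,3)_5 → 2⁴ + 3⁴ + 2⁴ + 3⁴ = 194

194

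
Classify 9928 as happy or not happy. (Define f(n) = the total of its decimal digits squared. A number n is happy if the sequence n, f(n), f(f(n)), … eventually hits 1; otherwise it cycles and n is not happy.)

happy

9928 → 9² + 9² + 2² + 8² = 230
230 → 2² + 3² + 0² = 13
13 → 1² + 3² = 10
10 → 1² + 0² = 1  — reached 1.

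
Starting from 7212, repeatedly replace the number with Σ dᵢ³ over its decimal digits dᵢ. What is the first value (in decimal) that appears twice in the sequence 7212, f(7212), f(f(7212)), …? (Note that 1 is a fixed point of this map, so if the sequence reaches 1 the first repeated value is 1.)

153

7212 → 7³ + 2³ + 1³ + 2³ = 343 + 8 + 1 + 8 = 360
360 → 3³ + 6³ + 0³ = 27 + 216 + 0 = 243
243 → 2³ + 4³ + 3³ = 8 + 64 + 27 = 99
99 → 9³ + 9³ = 729 + 729 = 1458
1458 → 1³ + 4³ + 5³ + 8³ = 1 + 64 + 125 + 512 = 702
702 → 7³ + 0³ + 2³ = 343 + 0 + 8 = 351
351 → 3³ + 5³ + 1³ = 27 + 125 + 1 = 153
153 → 1³ + 5³ + 3³ = 1 + 125 + 27 = 153  — 153 already appeared earlier.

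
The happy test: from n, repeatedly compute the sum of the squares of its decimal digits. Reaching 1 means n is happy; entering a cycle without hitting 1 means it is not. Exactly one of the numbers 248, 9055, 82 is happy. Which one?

248: 248 → 84 → 80 → 64 → 52 → 29 → 85 → 89 → 145 → 42 → 20 → 4 → 16 → 37 → 58 → 89  — repeats 89 (not happy)
9055: 9055 → 131 → 11 → 2 → 4 → 16 → 37 → 58 → 89 → 145 → 42 → 20 → 4  — repeats 4 (not happy)
82: 82 → 68 → 100 → 1  — reaches 1 (happy)

82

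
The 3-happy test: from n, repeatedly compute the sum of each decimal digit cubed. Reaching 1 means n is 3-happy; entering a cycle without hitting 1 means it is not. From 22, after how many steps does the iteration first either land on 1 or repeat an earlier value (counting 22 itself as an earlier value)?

22 → 2³ + 2³ = 8 + 8 = 16
16 → 1³ + 6³ = 1 + 216 = 217
217 → 2³ + 1³ + 7³ = 8 + 1 + 343 = 352
352 → 3³ + 5³ + 2³ = 27 + 125 + 8 = 160
160 → 1³ + 6³ + 0³ = 1 + 216 + 0 = 217  — 217 repeats.
That took 5 steps.

5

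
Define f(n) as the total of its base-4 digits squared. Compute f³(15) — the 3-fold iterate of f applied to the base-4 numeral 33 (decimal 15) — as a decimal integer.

15 = (3,3)_4 → 3² + 3² = 18
18 = (1,0,2)_4 → 1² + 0² + 2² = 5
5 = (1,1)_4 → 1² + 1² = 2

2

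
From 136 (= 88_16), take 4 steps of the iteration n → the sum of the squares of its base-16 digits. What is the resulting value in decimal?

1

136 = (8,8)_16 → 8² + 8² = 64 + 64 = 128
128 = (8,0)_16 → 8² + 0² = 64 + 0 = 64
64 = (4,0)_16 → 4² + 0² = 16 + 0 = 16
16 = (1,0)_16 → 1² + 0² = 1 + 0 = 1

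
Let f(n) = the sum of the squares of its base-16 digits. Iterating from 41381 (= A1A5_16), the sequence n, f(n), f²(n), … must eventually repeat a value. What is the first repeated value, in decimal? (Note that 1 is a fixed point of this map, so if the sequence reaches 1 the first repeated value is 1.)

41381 = (10,1,10,5)_16 → 10² + 1² + 10² + 5² = 100 + 1 + 100 + 25 = 226
226 = (14,2)_16 → 14² + 2² = 196 + 4 = 200
200 = (12,8)_16 → 12² + 8² = 144 + 64 = 208
208 = (13,0)_16 → 13² + 0² = 169 + 0 = 169
169 = (10,9)_16 → 10² + 9² = 100 + 81 = 181
181 = (11,5)_16 → 11² + 5² = 121 + 25 = 146
146 = (9,2)_16 → 9² + 2² = 81 + 4 = 85
85 = (5,5)_16 → 5² + 5² = 25 + 25 = 50
50 = (3,2)_16 → 3² + 2² = 9 + 4 = 13
13 = (13)_16 → 13² = 169  — 169 already appeared earlier.

169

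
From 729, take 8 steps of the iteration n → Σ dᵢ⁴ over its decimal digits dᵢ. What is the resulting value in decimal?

5140

729 → 8978
8978 → 17154
17154 → 3284
3284 → 4449
4449 → 7329
7329 → 9059
9059 → 13747
13747 → 5140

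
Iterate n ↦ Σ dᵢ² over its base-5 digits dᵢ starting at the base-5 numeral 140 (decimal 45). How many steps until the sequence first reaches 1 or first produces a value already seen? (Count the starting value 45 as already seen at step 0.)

3

45 = (1,4,0)_5 → 1² + 4² + 0² = 17
17 = (3,2)_5 → 3² + 2² = 13
13 = (2,3)_5 → 2² + 3² = 13  — 13 repeats.
That took 3 steps.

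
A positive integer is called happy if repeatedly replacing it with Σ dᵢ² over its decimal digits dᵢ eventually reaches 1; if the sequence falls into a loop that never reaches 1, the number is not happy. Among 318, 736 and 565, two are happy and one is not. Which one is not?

318: 318 → 74 → 65 → 61 → 37 → 58 → 89 → 145 → 42 → 20 → 4 → 16 → 37  — repeats 37 (not happy)
736: 736 → 94 → 97 → 130 → 10 → 1  — reaches 1 (happy)
565: 565 → 86 → 100 → 1  — reaches 1 (happy)

318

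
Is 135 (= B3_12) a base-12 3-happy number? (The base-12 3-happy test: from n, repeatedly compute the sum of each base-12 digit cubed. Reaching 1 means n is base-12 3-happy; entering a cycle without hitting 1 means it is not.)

base-12 3-happy

135 = (11,3)_12 → 11³ + 3³ = 1331 + 27 = 1358
1358 = (9,5,2)_12 → 9³ + 5³ + 2³ = 729 + 125 + 8 = 862
862 = (5,11,10)_12 → 5³ + 11³ + 10³ = 125 + 1331 + 1000 = 2456
2456 = (1,5,0,8)_12 → 1³ + 5³ + 0³ + 8³ = 1 + 125 + 0 + 512 = 638
638 = (4,5,2)_12 → 4³ + 5³ + 2³ = 64 + 125 + 8 = 197
197 = (1,4,5)_12 → 1³ + 4³ + 5³ = 1 + 64 + 125 = 190
190 = (1,3,10)_12 → 1³ + 3³ + 10³ = 1 + 27 + 1000 = 1028
1028 = (7,1,8)_12 → 7³ + 1³ + 8³ = 343 + 1 + 512 = 856
856 = (5,11,4)_12 → 5³ + 11³ + 4³ = 125 + 1331 + 64 = 1520
1520 = (10,6,8)_12 → 10³ + 6³ + 8³ = 1000 + 216 + 512 = 1728
1728 = (1,0,0,0)_12 → 1³ + 0³ + 0³ + 0³ = 1 + 0 + 0 + 0 = 1  — reached 1.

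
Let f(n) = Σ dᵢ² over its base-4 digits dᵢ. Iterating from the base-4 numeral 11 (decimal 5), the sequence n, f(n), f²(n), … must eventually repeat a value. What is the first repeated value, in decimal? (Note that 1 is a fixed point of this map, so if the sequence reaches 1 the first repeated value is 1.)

5 = (1,1)_4 → 1² + 1² = 1 + 1 = 2
2 = (2)_4 → 2² = 4
4 = (1,0)_4 → 1² + 0² = 1 + 0 = 1  — reached the fixed point 1.
1 → 1, so 1 is the first repeated value.

1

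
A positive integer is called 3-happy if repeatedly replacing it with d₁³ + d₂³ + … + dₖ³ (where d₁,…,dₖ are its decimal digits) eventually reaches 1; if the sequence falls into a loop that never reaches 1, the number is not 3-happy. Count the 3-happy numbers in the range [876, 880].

876: 876 → 1071 → 345 → 216 → 225 → 141 → 66 → 432 → 99 → 1458 → 702 → 351 → 153 → 153  — not 3-happy
877: 877 → 1198 → 1243 → 100 → 1  — 3-happy
878: 878 → 1367 → 587 → 980 → 1241 → 74 → 407 → 407  — not 3-happy
879: 879 → 1584 → 702 → 351 → 153 → 153  — not 3-happy
880: 880 → 1024 → 73 → 370 → 370  — not 3-happy
3-happy: 877

1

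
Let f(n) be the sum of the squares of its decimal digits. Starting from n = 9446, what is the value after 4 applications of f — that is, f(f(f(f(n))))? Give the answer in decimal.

42

9446 → 9² + 4² + 4² + 6² = 149
149 → 1² + 4² + 9² = 98
98 → 9² + 8² = 145
145 → 1² + 4² + 5² = 42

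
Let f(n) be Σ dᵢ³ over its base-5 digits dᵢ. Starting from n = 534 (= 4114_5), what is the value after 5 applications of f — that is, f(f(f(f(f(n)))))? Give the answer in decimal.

534 = (4,1,1,4)_5 → 4³ + 1³ + 1³ + 4³ = 130
130 = (1,0,1,0)_5 → 1³ + 0³ + 1³ + 0³ = 2
2 = (2)_5 → 2³ = 8
8 = (1,3)_5 → 1³ + 3³ = 28
28 = (1,0,3)_5 → 1³ + 0³ + 3³ = 28

28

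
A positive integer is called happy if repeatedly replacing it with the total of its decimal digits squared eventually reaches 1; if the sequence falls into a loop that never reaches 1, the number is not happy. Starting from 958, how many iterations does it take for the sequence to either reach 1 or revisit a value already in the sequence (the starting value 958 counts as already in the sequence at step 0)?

958 → 9² + 5² + 8² = 81 + 25 + 64 = 170
170 → 1² + 7² + 0² = 1 + 49 + 0 = 50
50 → 5² + 0² = 25 + 0 = 25
25 → 2² + 5² = 4 + 25 = 29
29 → 2² + 9² = 4 + 81 = 85
85 → 8² + 5² = 64 + 25 = 89
89 → 8² + 9² = 64 + 81 = 145
145 → 1² + 4² + 5² = 1 + 16 + 25 = 42
42 → 4² + 2² = 16 + 4 = 20
20 → 2² + 0² = 4 + 0 = 4
4 → 4² = 16
16 → 1² + 6² = 1 + 36 = 37
37 → 3² + 7² = 9 + 49 = 58
58 → 5² + 8² = 25 + 64 = 89  — 89 repeats.
That took 14 steps.

14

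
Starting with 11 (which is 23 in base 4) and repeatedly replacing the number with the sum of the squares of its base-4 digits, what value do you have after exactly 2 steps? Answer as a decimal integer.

10

11 = (2,3)_4 → 2² + 3² = 4 + 9 = 13
13 = (3,1)_4 → 3² + 1² = 9 + 1 = 10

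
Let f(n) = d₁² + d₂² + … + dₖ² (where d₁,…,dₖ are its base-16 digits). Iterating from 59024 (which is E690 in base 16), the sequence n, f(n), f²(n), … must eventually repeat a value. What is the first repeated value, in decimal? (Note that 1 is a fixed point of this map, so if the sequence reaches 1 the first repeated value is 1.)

146

59024 = (14,6,9,0)_16 → 14² + 6² + 9² + 0² = 313
313 = (1,3,9)_16 → 1² + 3² + 9² = 91
91 = (5,11)_16 → 5² + 11² = 146
146 = (9,2)_16 → 9² + 2² = 85
85 = (5,5)_16 → 5² + 5² = 50
50 = (3,2)_16 → 3² + 2² = 13
13 = (13)_16 → 13² = 169
169 = (10,9)_16 → 10² + 9² = 181
181 = (11,5)_16 → 11² + 5² = 146  — 146 already appeared earlier.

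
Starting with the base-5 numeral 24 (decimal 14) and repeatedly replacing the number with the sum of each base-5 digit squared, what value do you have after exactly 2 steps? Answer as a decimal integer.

16

14 = (2,4)_5 → 2² + 4² = 4 + 16 = 20
20 = (4,0)_5 → 4² + 0² = 16 + 0 = 16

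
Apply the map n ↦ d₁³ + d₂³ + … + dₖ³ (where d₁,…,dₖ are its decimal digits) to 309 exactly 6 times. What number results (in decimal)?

309 → 756
756 → 684
684 → 792
792 → 1080
1080 → 513
513 → 153

153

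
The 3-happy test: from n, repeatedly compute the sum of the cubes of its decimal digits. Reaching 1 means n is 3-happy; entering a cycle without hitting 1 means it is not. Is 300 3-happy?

300 → 3³ + 0³ + 0³ = 27
27 → 2³ + 7³ = 351
351 → 3³ + 5³ + 1³ = 153
153 → 1³ + 5³ + 3³ = 153  — 153 already seen; the sequence cycles without reaching 1.

not 3-happy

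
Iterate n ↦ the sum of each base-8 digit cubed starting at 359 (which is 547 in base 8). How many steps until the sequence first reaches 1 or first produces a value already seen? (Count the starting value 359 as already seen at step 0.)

7

359 = (5,4,7)_8 → 5³ + 4³ + 7³ = 125 + 64 + 343 = 532
532 = (1,0,2,4)_8 → 1³ + 0³ + 2³ + 4³ = 1 + 0 + 8 + 64 = 73
73 = (1,1,1)_8 → 1³ + 1³ + 1³ = 1 + 1 + 1 = 3
3 = (3)_8 → 3³ = 27
27 = (3,3)_8 → 3³ + 3³ = 27 + 27 = 54
54 = (6,6)_8 → 6³ + 6³ = 216 + 216 = 432
432 = (6,6,0)_8 → 6³ + 6³ + 0³ = 216 + 216 + 0 = 432  — 432 repeats.
That took 7 steps.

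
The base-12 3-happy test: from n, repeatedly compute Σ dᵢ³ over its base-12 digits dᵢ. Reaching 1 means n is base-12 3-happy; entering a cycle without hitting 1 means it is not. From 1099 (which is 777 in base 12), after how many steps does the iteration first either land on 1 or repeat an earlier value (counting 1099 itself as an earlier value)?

9

1099 = (7,7,7)_12 → 1029
1029 = (7,1,9)_12 → 1073
1073 = (7,5,5)_12 → 593
593 = (4,1,5)_12 → 190
190 = (1,3,10)_12 → 1028
1028 = (7,1,8)_12 → 856
856 = (5,11,4)_12 → 1520
1520 = (10,6,8)_12 → 1728
1728 = (1,0,0,0)_12 → 1  — reached 1.
That took 9 steps.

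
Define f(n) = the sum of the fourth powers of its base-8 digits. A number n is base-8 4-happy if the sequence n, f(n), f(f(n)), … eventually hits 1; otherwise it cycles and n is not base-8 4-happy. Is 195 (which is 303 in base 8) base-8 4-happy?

base-8 4-happy

195 = (3,0,3)_8 → 3⁴ + 0⁴ + 3⁴ = 162
162 = (2,4,2)_8 → 2⁴ + 4⁴ + 2⁴ = 288
288 = (4,4,0)_8 → 4⁴ + 4⁴ + 0⁴ = 512
512 = (1,0,0,0)_8 → 1⁴ + 0⁴ + 0⁴ + 0⁴ = 1  — reached 1.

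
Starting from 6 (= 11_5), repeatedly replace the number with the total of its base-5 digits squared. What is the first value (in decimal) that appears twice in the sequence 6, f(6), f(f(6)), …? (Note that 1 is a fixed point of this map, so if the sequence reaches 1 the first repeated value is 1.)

6 = (1,1)_5 → 1² + 1² = 1 + 1 = 2
2 = (2)_5 → 2² = 4
4 = (4)_5 → 4² = 16
16 = (3,1)_5 → 3² + 1² = 9 + 1 = 10
10 = (2,0)_5 → 2² + 0² = 4 + 0 = 4  — 4 already appeared earlier.

4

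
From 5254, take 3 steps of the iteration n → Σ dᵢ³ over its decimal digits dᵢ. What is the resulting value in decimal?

91

5254 → 322
322 → 43
43 → 91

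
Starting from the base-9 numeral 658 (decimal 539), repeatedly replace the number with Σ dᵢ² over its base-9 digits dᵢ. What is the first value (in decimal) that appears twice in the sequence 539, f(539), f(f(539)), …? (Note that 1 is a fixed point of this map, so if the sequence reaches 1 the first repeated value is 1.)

539 = (6,5,8)_9 → 6² + 5² + 8² = 36 + 25 + 64 = 125
125 = (1,4,8)_9 → 1² + 4² + 8² = 1 + 16 + 64 = 81
81 = (1,0,0)_9 → 1² + 0² + 0² = 1 + 0 + 0 = 1  — reached the fixed point 1.
1 → 1, so 1 is the first repeated value.

1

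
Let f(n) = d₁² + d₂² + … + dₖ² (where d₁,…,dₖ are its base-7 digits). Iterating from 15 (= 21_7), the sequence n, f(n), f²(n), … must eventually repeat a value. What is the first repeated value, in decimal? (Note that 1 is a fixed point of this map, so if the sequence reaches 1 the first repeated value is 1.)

25

15 = (2,1)_7 → 2² + 1² = 5
5 = (5)_7 → 5² = 25
25 = (3,4)_7 → 3² + 4² = 25  — 25 already appeared earlier.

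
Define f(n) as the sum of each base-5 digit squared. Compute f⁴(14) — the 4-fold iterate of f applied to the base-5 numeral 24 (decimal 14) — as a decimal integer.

4

14 = (2,4)_5 → 2² + 4² = 20
20 = (4,0)_5 → 4² + 0² = 16
16 = (3,1)_5 → 3² + 1² = 10
10 = (2,0)_5 → 2² + 0² = 4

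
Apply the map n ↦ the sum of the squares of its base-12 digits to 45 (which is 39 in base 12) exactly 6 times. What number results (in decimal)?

50

45 = (3,9)_12 → 90
90 = (7,6)_12 → 85
85 = (7,1)_12 → 50
50 = (4,2)_12 → 20
20 = (1,8)_12 → 65
65 = (5,5)_12 → 50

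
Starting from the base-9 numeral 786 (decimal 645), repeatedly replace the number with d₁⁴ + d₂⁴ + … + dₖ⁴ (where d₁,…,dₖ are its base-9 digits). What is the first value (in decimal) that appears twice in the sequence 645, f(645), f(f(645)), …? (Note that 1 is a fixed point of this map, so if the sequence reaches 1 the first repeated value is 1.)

1

645 = (7,8,6)_9 → 7⁴ + 8⁴ + 6⁴ = 2401 + 4096 + 1296 = 7793
7793 = (1,1,6,1,8)_9 → 1⁴ + 1⁴ + 6⁴ + 1⁴ + 8⁴ = 1 + 1 + 1296 + 1 + 4096 = 5395
5395 = (7,3,5,4)_9 → 7⁴ + 3⁴ + 5⁴ + 4⁴ = 2401 + 81 + 625 + 256 = 3363
3363 = (4,5,4,6)_9 → 4⁴ + 5⁴ + 4⁴ + 6⁴ = 256 + 625 + 256 + 1296 = 2433
2433 = (3,3,0,3)_9 → 3⁴ + 3⁴ + 0⁴ + 3⁴ = 81 + 81 + 0 + 81 = 243
243 = (3,0,0)_9 → 3⁴ + 0⁴ + 0⁴ = 81 + 0 + 0 = 81
81 = (1,0,0)_9 → 1⁴ + 0⁴ + 0⁴ = 1 + 0 + 0 = 1  — reached the fixed point 1.
1 → 1, so 1 is the first repeated value.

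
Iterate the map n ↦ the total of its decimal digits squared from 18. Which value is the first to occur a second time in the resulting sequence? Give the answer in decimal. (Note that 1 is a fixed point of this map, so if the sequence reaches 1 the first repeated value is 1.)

37

18 → 1² + 8² = 65
65 → 6² + 5² = 61
61 → 6² + 1² = 37
37 → 3² + 7² = 58
58 → 5² + 8² = 89
89 → 8² + 9² = 145
145 → 1² + 4² + 5² = 42
42 → 4² + 2² = 20
20 → 2² + 0² = 4
4 → 4² = 16
16 → 1² + 6² = 37  — 37 already appeared earlier.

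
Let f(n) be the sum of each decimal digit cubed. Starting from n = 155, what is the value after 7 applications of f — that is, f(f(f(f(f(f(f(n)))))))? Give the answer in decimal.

155 → 1³ + 5³ + 5³ = 251
251 → 2³ + 5³ + 1³ = 134
134 → 1³ + 3³ + 4³ = 92
92 → 9³ + 2³ = 737
737 → 7³ + 3³ + 7³ = 713
713 → 7³ + 1³ + 3³ = 371
371 → 3³ + 7³ + 1³ = 371

371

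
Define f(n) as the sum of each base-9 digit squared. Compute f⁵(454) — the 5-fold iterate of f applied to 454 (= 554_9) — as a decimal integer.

68

454 = (5,5,4)_9 → 66
66 = (7,3)_9 → 58
58 = (6,4)_9 → 52
52 = (5,7)_9 → 74
74 = (8,2)_9 → 68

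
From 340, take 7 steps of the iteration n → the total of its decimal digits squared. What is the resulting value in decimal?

340 → 3² + 4² + 0² = 9 + 16 + 0 = 25
25 → 2² + 5² = 4 + 25 = 29
29 → 2² + 9² = 4 + 81 = 85
85 → 8² + 5² = 64 + 25 = 89
89 → 8² + 9² = 64 + 81 = 145
145 → 1² + 4² + 5² = 1 + 16 + 25 = 42
42 → 4² + 2² = 16 + 4 = 20

20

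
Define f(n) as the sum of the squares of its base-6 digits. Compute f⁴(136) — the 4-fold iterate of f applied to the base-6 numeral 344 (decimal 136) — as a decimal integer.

136 = (3,4,4)_6 → 3² + 4² + 4² = 9 + 16 + 16 = 41
41 = (1,0,5)_6 → 1² + 0² + 5² = 1 + 0 + 25 = 26
26 = (4,2)_6 → 4² + 2² = 16 + 4 = 20
20 = (3,2)_6 → 3² + 2² = 9 + 4 = 13

13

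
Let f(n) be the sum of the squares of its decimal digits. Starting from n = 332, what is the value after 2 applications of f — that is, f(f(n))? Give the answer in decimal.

8

332 → 3² + 3² + 2² = 9 + 9 + 4 = 22
22 → 2² + 2² = 4 + 4 = 8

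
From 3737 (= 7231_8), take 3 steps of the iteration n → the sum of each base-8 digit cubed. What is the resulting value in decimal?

811

3737 = (7,2,3,1)_8 → 379
379 = (5,7,3)_8 → 495
495 = (7,5,7)_8 → 811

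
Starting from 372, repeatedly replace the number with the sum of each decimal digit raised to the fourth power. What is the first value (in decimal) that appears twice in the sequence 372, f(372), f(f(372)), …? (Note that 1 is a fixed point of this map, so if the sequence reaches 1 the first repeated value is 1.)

372 → 2498
2498 → 10929
10929 → 13139
13139 → 6725
6725 → 4338
4338 → 4514
4514 → 1138
1138 → 4179
4179 → 9219
9219 → 13139  — 13139 already appeared earlier.

13139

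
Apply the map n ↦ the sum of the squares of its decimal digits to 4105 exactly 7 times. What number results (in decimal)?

89

4105 → 42
42 → 20
20 → 4
4 → 16
16 → 37
37 → 58
58 → 89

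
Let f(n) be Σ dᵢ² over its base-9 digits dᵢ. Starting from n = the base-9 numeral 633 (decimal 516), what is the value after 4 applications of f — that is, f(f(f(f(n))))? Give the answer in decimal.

50

516 = (6,3,3)_9 → 6² + 3² + 3² = 36 + 9 + 9 = 54
54 = (6,0)_9 → 6² + 0² = 36 + 0 = 36
36 = (4,0)_9 → 4² + 0² = 16 + 0 = 16
16 = (1,7)_9 → 1² + 7² = 1 + 49 = 50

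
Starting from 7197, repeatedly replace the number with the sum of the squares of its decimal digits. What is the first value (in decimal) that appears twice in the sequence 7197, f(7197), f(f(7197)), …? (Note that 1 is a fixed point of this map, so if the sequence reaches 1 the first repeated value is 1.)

7197 → 7² + 1² + 9² + 7² = 49 + 1 + 81 + 49 = 180
180 → 1² + 8² + 0² = 1 + 64 + 0 = 65
65 → 6² + 5² = 36 + 25 = 61
61 → 6² + 1² = 36 + 1 = 37
37 → 3² + 7² = 9 + 49 = 58
58 → 5² + 8² = 25 + 64 = 89
89 → 8² + 9² = 64 + 81 = 145
145 → 1² + 4² + 5² = 1 + 16 + 25 = 42
42 → 4² + 2² = 16 + 4 = 20
20 → 2² + 0² = 4 + 0 = 4
4 → 4² = 16
16 → 1² + 6² = 1 + 36 = 37  — 37 already appeared earlier.

37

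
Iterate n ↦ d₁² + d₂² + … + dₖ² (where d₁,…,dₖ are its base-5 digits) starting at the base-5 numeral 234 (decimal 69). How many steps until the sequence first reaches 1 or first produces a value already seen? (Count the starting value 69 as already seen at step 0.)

69 = (2,3,4)_5 → 2² + 3² + 4² = 29
29 = (1,0,4)_5 → 1² + 0² + 4² = 17
17 = (3,2)_5 → 3² + 2² = 13
13 = (2,3)_5 → 2² + 3² = 13  — 13 repeats.
That took 4 steps.

4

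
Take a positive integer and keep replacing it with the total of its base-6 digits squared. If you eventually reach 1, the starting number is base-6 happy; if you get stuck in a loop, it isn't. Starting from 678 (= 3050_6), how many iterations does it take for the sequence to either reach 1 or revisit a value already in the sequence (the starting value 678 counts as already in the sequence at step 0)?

678 = (3,0,5,0)_6 → 34
34 = (5,4)_6 → 41
41 = (1,0,5)_6 → 26
26 = (4,2)_6 → 20
20 = (3,2)_6 → 13
13 = (2,1)_6 → 5
5 = (5)_6 → 25
25 = (4,1)_6 → 17
17 = (2,5)_6 → 29
29 = (4,5)_6 → 41  — 41 repeats.
That took 10 steps.

10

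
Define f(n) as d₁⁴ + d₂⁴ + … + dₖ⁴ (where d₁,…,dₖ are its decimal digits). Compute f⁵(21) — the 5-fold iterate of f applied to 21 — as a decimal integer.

8208

21 → 2⁴ + 1⁴ = 16 + 1 = 17
17 → 1⁴ + 7⁴ = 1 + 2401 = 2402
2402 → 2⁴ + 4⁴ + 0⁴ + 2⁴ = 16 + 256 + 0 + 16 = 288
288 → 2⁴ + 8⁴ + 8⁴ = 16 + 4096 + 4096 = 8208
8208 → 8⁴ + 2⁴ + 0⁴ + 8⁴ = 4096 + 16 + 0 + 4096 = 8208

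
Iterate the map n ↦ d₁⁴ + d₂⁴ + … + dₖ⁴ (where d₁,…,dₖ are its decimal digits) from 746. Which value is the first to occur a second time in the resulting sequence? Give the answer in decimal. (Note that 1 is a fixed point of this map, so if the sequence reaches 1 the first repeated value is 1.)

13139

746 → 3953
3953 → 7348
7348 → 6834
6834 → 5729
5729 → 9603
9603 → 7938
7938 → 13139
13139 → 6725
6725 → 4338
4338 → 4514
4514 → 1138
1138 → 4179
4179 → 9219
9219 → 13139  — 13139 already appeared earlier.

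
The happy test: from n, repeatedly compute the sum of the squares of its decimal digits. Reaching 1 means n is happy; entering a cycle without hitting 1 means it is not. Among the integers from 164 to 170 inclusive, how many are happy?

164: 164 → 53 → 34 → 25 → 29 → 85 → 89 → 145 → 42 → 20 → 4 → 16 → 37 → 58 → 89  (repeats 89)
165: 165 → 62 → 40 → 16 → 37 → 58 → 89 → 145 → 42 → 20 → 4 → 16  (repeats 16)
166: 166 → 73 → 58 → 89 → 145 → 42 → 20 → 4 → 16 → 37 → 58  (repeats 58)
167: 167 → 86 → 100 → 1  (reaches 1)
168: 168 → 101 → 2 → 4 → 16 → 37 → 58 → 89 → 145 → 42 → 20 → 4  (repeats 4)
169: 169 → 118 → 66 → 72 → 53 → 34 → 25 → 29 → 85 → 89 → 145 → 42 → 20 → 4 → 16 → 37 → 58 → 89  (repeats 89)
170: 170 → 50 → 25 → 29 → 85 → 89 → 145 → 42 → 20 → 4 → 16 → 37 → 58 → 89  (repeats 89)
happy: 167

1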